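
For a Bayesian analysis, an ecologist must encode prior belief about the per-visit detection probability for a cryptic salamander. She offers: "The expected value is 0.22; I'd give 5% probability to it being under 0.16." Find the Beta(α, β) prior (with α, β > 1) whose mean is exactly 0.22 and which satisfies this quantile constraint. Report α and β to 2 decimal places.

α ≈ 25.66, β ≈ 90.99

With mean 0.22 fixed, write α = 0.22s, β = 0.78s where s = α+β.
Need P(θ < 0.16) = 0.05 under Beta(0.22s, 0.78s). Normal approximation: (q−m)/√(m(1−m)/s) ≈ z_{0.05} = -1.64, so s ≈ 0.22·0.78·(-1.64)²/(0.16−0.22)² = 129.0.
At s = 129.0: P(θ<0.16) ≈ 0.041. Adjusting to match 0.05 gives s ≈ 116.65.
So α = 0.22·116.65 ≈ 25.66, β = 0.78·116.65 ≈ 90.99.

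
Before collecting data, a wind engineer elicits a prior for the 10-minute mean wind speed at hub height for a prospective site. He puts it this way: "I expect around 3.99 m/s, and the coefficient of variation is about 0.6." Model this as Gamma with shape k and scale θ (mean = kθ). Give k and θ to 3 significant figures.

For Gamma(k, scale θ): mean = kθ, variance = kθ², so CV = 1/√k.
CV = 0.6, hence k = 1/CV² = 2.78.
Then θ = mean/k = 3.99/2.78 = 1.44.

k ≈ 2.78, θ ≈ 1.44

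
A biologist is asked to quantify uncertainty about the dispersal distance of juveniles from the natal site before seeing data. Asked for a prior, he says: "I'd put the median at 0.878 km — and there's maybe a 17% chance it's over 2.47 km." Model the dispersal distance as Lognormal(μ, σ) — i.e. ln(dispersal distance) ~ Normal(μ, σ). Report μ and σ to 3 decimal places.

If T ~ Lognormal(μ,σ) then ln T ~ Normal(μ,σ), so the p-quantile of ln T is μ + z_p·σ.
ln(0.878) = -0.1301 and ln(2.47) = 0.9042; z_{0.5} = 0, z_{0.83} = 0.9542.
σ = (0.9042 − -0.1301)/(0.9542 − (0)) = 1.084.
μ = -0.1301 − (0)·1.084 = -0.130.

μ ≈ -0.130, σ ≈ 1.084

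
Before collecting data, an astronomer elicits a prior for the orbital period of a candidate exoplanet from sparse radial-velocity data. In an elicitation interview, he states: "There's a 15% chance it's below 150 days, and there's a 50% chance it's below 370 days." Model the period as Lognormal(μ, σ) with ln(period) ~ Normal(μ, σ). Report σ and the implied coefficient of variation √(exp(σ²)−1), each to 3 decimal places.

σ ≈ 0.871, CV ≈ 1.066

If T ~ Lognormal(μ,σ) then ln T ~ Normal(μ,σ), so the p-quantile of ln T is μ + z_p·σ.
ln(150) = 5.011 and ln(370) = 5.914; z_{0.15} = -1.036, z_{0.5} = 0.
σ = (5.914 − 5.011)/(0 − (-1.036)) = 0.871.
μ = 5.011 − (-1.036)·0.871 = 5.914.
CV = √(exp(σ²)−1) = √(exp(0.7589)−1) = 1.066.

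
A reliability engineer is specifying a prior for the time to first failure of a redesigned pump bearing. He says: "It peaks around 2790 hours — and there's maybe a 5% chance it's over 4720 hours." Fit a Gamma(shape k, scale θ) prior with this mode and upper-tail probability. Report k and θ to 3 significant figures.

k ≈ 11.1, θ ≈ 276

Gamma(k,θ) with k>1 has mode (k−1)θ, so θ = 2790/(k−1).
Need P(X < 4720) = 0.95 with θ tied to k this way. Start at k = 2, θ = 2790: P(X<4720) ≈ 0.504.
Too low — raise k to concentrate. Iterating converges to k ≈ 11.1.
Then θ = 2790/(11.1−1) ≈ 276.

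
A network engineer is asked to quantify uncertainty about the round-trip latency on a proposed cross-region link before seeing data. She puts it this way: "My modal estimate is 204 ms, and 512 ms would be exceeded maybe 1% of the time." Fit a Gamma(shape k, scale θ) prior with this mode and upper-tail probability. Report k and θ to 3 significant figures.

k ≈ 6.54, θ ≈ 36.8

Gamma(k,θ) with k>1 has mode (k−1)θ, so θ = 204/(k−1).
Need P(X < 512) = 0.99 with θ tied to k this way. Start at k = 2, θ = 204: P(X<512) ≈ 0.715.
Too low — raise k to concentrate. Iterating converges to k ≈ 6.54.
Then θ = 204/(6.54−1) ≈ 36.8.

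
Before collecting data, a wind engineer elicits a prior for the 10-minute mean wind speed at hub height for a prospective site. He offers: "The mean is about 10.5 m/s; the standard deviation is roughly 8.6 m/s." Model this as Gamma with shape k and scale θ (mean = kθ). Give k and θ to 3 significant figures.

k ≈ 1.49, θ ≈ 7.04

For Gamma(k, scale θ): mean = kθ, variance = kθ², so CV = 1/√k.
CV = SD/mean = 8.6/10.5 = 0.819, hence k = 1/CV² = 1.49.
Then θ = mean/k = 10.5/1.49 = 7.04.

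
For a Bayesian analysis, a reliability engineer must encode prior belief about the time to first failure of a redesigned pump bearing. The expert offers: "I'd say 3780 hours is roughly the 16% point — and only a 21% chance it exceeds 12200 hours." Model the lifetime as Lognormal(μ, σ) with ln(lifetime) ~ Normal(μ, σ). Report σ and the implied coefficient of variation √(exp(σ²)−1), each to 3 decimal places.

If T ~ Lognormal(μ,σ) then ln T ~ Normal(μ,σ), so the p-quantile of ln T is μ + z_p·σ.
ln(3780) = 8.237 and ln(12200) = 9.409; z_{0.16} = -0.9945, z_{0.79} = 0.8064.
σ = (9.409 − 8.237)/(0.8064 − (-0.9945)) = 0.651.
μ = 8.237 − (-0.9945)·0.651 = 8.885.
CV = √(exp(σ²)−1) = √(exp(0.4233)−1) = 0.726.

σ ≈ 0.651, CV ≈ 0.726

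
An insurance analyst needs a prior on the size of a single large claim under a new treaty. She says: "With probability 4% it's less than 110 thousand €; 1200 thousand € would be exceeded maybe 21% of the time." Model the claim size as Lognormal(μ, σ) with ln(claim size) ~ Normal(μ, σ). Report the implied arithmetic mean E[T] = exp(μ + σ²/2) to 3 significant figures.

E[T] ≈ 874 thousand €

If T ~ Lognormal(μ,σ) then ln T ~ Normal(μ,σ), so the p-quantile of ln T is μ + z_p·σ.
ln(110) = 4.7 and ln(1200) = 7.09; z_{0.04} = -1.751, z_{0.79} = 0.8064.
σ = (7.09 − 4.7)/(0.8064 − (-1.751)) = 0.934.
μ = 4.7 − (-1.751)·0.934 = 6.336.
E[T] = exp(μ + σ²/2) = exp(6.336 + 0.4366) = 874 thousand €.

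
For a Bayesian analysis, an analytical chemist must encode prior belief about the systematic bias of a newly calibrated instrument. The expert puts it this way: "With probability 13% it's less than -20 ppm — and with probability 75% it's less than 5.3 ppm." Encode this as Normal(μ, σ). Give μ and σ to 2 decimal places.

μ = -4.18, σ = 14.05

For Normal(μ,σ), the p-quantile is μ + z_p·σ. Here z_{0.13} = -1.126, z_{0.75} = 0.6745.
So -20 = μ − 1.126σ and 5.3 = μ + 0.6745σ.
Subtracting: σ = (5.3 − -20)/(0.6745 − (-1.126)) = 14.05.
Then μ = -20 − (-1.126)·14.05 = -4.18.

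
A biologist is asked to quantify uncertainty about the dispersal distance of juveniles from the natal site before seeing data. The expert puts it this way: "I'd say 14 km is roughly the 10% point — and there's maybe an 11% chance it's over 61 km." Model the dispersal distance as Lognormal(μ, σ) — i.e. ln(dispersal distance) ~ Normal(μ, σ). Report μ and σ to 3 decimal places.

μ ≈ 3.391, σ ≈ 0.587

If T ~ Lognormal(μ,σ) then ln T ~ Normal(μ,σ), so the p-quantile of ln T is μ + z_p·σ.
ln(14) = 2.639 and ln(61) = 4.111; z_{0.1} = -1.282, z_{0.89} = 1.227.
σ = (4.111 − 2.639)/(1.227 − (-1.282)) = 0.587.
μ = 2.639 − (-1.282)·0.587 = 3.391.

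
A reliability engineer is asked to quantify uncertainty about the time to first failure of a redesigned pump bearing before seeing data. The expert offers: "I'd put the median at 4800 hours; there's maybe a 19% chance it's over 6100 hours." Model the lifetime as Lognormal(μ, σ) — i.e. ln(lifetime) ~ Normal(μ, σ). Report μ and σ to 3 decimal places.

If T ~ Lognormal(μ,σ) then ln T ~ Normal(μ,σ), so the p-quantile of ln T is μ + z_p·σ.
ln(4800) = 8.476 and ln(6100) = 8.716; z_{0.5} = 0, z_{0.81} = 0.8779.
σ = (8.716 − 8.476)/(0.8779 − (0)) = 0.273.
μ = 8.476 − (0)·0.273 = 8.476.

μ ≈ 8.476, σ ≈ 0.273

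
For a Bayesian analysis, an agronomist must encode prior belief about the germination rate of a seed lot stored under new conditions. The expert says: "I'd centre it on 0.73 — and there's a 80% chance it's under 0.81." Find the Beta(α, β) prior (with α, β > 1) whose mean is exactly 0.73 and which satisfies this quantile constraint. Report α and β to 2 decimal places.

With mean 0.73 fixed, write α = 0.73s, β = 0.27s where s = α+β.
Need P(θ < 0.81) = 0.8 under Beta(0.73s, 0.27s). Normal approximation: (q−m)/√(m(1−m)/s) ≈ z_{0.8} = 0.842, so s ≈ 0.73·0.27·(0.842)²/(0.81−0.73)² = 21.8.
At s = 21.8: P(θ<0.81) ≈ 0.795. Adjusting to match 0.8 gives s ≈ 22.60.
So α = 0.73·22.60 ≈ 16.50, β = 0.27·22.60 ≈ 6.10.

α ≈ 16.50, β ≈ 6.10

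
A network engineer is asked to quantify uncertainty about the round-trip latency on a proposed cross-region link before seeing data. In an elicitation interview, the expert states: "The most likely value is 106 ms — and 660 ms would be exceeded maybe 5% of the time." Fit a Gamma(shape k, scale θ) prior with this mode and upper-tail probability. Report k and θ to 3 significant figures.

Gamma(k,θ) with k>1 has mode (k−1)θ, so θ = 106/(k−1).
Need P(X < 660) = 0.95 with θ tied to k this way. Start at k = 2, θ = 106: P(X<660) ≈ 0.986.
Too high — lower k to spread out. Iterating converges to k ≈ 1.68.
Then θ = 106/(1.68−1) ≈ 157.

k ≈ 1.68, θ ≈ 157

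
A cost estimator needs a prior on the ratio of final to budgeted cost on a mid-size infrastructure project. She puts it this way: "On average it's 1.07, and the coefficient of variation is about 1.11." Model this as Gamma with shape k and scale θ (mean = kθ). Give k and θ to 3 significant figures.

For Gamma(k, scale θ): mean = kθ, variance = kθ², so CV = 1/√k.
CV = 1.11, hence k = 1/CV² = 0.812.
Then θ = mean/k = 1.07/0.812 = 1.32.

k ≈ 0.812, θ ≈ 1.32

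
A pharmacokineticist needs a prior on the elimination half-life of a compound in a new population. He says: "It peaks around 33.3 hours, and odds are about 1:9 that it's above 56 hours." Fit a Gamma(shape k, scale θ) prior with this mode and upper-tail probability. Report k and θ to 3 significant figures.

Gamma(k,θ) with k>1 has mode (k−1)θ, so θ = 33.3/(k−1).
Need P(X < 56) = 0.9 with θ tied to k this way. Start at k = 2, θ = 33.3: P(X<56) ≈ 0.501.
Too low — raise k to concentrate. Iterating converges to k ≈ 8.
Then θ = 33.3/(8−1) ≈ 4.76.

k ≈ 8, θ ≈ 4.76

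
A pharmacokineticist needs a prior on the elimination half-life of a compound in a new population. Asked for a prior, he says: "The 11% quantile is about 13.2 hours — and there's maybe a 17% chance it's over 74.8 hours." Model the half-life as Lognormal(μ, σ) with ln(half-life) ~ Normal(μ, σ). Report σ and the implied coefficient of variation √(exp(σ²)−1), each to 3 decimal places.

If T ~ Lognormal(μ,σ) then ln T ~ Normal(μ,σ), so the p-quantile of ln T is μ + z_p·σ.
ln(13.2) = 2.58 and ln(74.8) = 4.315; z_{0.11} = -1.227, z_{0.83} = 0.9542.
σ = (4.315 − 2.58)/(0.9542 − (-1.227)) = 0.795.
μ = 2.58 − (-1.227)·0.795 = 3.556.
CV = √(exp(σ²)−1) = √(exp(0.6327)−1) = 0.940.

σ ≈ 0.795, CV ≈ 0.940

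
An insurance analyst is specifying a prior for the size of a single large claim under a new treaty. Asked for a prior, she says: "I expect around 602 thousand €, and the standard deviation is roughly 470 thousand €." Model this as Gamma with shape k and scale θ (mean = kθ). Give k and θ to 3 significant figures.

k ≈ 1.64, θ ≈ 367

For Gamma(k, scale θ): mean = kθ, variance = kθ², so CV = 1/√k.
CV = SD/mean = 470/602 = 0.7807, hence k = 1/CV² = 1.64.
Then θ = mean/k = 602/1.64 = 367.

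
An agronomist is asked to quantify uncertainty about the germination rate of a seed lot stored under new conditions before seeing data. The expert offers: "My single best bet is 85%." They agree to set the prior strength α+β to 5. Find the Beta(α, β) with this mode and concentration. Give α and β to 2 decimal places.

For α,β > 1 the Beta mode is (α−1)/(α+β−2). With α+β = 5, the mode is (α−1)/3.
Set (α−1)/3 = 0.85 → α = 1 + 0.85·3 = 3.55.
β = 5 − α = 1.45.

α = 3.55, β = 1.45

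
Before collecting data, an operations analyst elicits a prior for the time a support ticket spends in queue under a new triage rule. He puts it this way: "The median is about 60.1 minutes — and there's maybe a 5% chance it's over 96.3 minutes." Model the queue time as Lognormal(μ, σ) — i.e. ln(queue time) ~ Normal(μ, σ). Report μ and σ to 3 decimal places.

If T ~ Lognormal(μ,σ) then ln T ~ Normal(μ,σ), so the p-quantile of ln T is μ + z_p·σ.
ln(60.1) = 4.096 and ln(96.3) = 4.567; z_{0.5} = 0, z_{0.95} = 1.645.
σ = (4.567 − 4.096)/(1.645 − (0)) = 0.287.
μ = 4.096 − (0)·0.287 = 4.096.

μ ≈ 4.096, σ ≈ 0.287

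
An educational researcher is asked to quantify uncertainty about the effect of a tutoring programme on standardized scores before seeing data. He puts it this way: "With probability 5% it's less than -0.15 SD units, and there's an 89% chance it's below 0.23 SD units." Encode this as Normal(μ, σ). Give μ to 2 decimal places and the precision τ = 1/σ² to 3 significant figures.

The p-quantile of Normal(μ,σ) is μ + z_p·σ, with z_{0.05} = -1.645 and z_{0.89} = 1.227.
Eliminate σ: μ = (z₂·x₁ − z₁·x₂)/(z₂ − z₁) = (1.227·-0.15 − (-1.645)·0.23)/2.871 = 0.07.
Then σ = (x₂ − x₁)/(z₂ − z₁) = (0.23 − -0.15)/2.871 = 0.13.
Precision τ = 1/σ² = 1/0.1323² = 57.1.

μ = 0.07, τ = 57.1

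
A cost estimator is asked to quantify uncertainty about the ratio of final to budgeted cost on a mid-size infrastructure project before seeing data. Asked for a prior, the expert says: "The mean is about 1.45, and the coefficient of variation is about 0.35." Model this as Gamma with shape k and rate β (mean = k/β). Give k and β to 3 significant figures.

k ≈ 8.16, β ≈ 5.63

For Gamma(k, rate β): mean = k/β, variance = k/β², so CV = 1/√k.
CV = 0.35, hence k = 1/CV² = 8.16.
Then β = k/mean = 8.16/1.45 = 5.63.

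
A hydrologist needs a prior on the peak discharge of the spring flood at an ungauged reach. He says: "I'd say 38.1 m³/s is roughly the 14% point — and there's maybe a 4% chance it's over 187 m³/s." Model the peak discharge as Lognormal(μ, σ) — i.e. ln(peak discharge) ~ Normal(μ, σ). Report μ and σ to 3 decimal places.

μ ≈ 4.247, σ ≈ 0.562

If T ~ Lognormal(μ,σ) then ln T ~ Normal(μ,σ), so the p-quantile of ln T is μ + z_p·σ.
ln(38.1) = 3.64 and ln(187) = 5.231; z_{0.14} = -1.08, z_{0.96} = 1.751.
σ = (5.231 − 3.64)/(1.751 − (-1.08)) = 0.562.
μ = 3.64 − (-1.08)·0.562 = 4.247.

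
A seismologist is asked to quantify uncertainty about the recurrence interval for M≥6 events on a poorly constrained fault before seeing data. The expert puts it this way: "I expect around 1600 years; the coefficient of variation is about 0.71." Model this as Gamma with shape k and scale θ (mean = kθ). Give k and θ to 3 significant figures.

For Gamma(k, scale θ): mean = kθ, variance = kθ², so CV = 1/√k.
CV = 0.71, hence k = 1/CV² = 1.98.
Then θ = mean/k = 1600/1.98 = 807.

k ≈ 1.98, θ ≈ 807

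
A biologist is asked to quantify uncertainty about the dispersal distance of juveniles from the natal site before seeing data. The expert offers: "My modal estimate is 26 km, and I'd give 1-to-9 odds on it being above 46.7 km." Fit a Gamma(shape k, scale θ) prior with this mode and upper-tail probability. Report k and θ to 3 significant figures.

Gamma(k,θ) with k>1 has mode (k−1)θ, so θ = 26/(k−1).
Need P(X < 46.7) = 0.9 with θ tied to k this way. Start at k = 2, θ = 26: P(X<46.7) ≈ 0.536.
Too low — raise k to concentrate. Iterating converges to k ≈ 6.55.
Then θ = 26/(6.55−1) ≈ 4.68.

k ≈ 6.55, θ ≈ 4.68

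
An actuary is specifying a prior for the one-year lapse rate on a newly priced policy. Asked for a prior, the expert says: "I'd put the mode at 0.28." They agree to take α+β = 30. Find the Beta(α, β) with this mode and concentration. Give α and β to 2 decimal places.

α = 8.84, β = 21.16

For α,β > 1 the Beta mode is (α−1)/(α+β−2). With α+β = 30, the mode is (α−1)/28.
Set (α−1)/28 = 0.28 → α = 1 + 0.28·28 = 8.84.
β = 30 − α = 21.16.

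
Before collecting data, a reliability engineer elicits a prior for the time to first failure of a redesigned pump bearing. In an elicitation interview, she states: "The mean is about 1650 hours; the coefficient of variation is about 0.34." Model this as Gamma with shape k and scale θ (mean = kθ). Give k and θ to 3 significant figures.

k ≈ 8.65, θ ≈ 191

For Gamma(k, scale θ): mean = kθ, variance = kθ², so CV = 1/√k.
CV = 0.34, hence k = 1/CV² = 8.65.
Then θ = mean/k = 1650/8.65 = 191.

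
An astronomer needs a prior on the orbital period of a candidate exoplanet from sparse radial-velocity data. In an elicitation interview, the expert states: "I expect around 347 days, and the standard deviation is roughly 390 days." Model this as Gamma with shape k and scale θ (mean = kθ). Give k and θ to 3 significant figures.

For Gamma(k, scale θ): mean = kθ, variance = kθ², so CV = 1/√k.
CV = SD/mean = 390/347 = 1.124, hence k = 1/CV² = 0.792.
Then θ = mean/k = 347/0.792 = 438.

k ≈ 0.792, θ ≈ 438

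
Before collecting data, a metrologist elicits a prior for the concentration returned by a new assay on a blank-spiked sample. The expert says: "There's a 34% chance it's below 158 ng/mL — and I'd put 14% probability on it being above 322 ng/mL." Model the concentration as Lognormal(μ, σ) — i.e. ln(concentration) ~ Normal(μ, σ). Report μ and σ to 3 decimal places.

If T ~ Lognormal(μ,σ) then ln T ~ Normal(μ,σ), so the p-quantile of ln T is μ + z_p·σ.
ln(158) = 5.063 and ln(322) = 5.775; z_{0.34} = -0.4125, z_{0.86} = 1.08.
σ = (5.775 − 5.063)/(1.08 − (-0.4125)) = 0.477.
μ = 5.063 − (-0.4125)·0.477 = 5.259.

μ ≈ 5.259, σ ≈ 0.477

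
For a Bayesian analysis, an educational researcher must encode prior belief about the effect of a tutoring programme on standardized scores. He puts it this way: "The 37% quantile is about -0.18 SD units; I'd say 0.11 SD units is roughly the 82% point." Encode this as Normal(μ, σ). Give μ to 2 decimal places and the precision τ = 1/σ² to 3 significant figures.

μ = -0.10, τ = 18.5

For Normal(μ,σ), the p-quantile is μ + z_p·σ. Here z_{0.37} = -0.3319, z_{0.82} = 0.9154.
So -0.18 = μ − 0.3319σ and 0.11 = μ + 0.9154σ.
Subtracting: σ = (0.11 − -0.18)/(0.9154 − (-0.3319)) = 0.23.
Then μ = -0.18 − (-0.3319)·0.23 = -0.10.
Precision τ = 1/σ² = 1/0.2325² = 18.5.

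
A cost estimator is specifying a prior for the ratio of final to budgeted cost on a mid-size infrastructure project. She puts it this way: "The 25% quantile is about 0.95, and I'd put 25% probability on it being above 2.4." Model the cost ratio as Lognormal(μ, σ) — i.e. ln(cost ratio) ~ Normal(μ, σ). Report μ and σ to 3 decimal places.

μ ≈ 0.412, σ ≈ 0.687

If T ~ Lognormal(μ,σ) then ln T ~ Normal(μ,σ), so the p-quantile of ln T is μ + z_p·σ.
ln(0.95) = -0.05129 and ln(2.4) = 0.8755; z_{0.25} = -0.6745, z_{0.75} = 0.6745.
σ = (0.8755 − -0.05129)/(0.6745 − (-0.6745)) = 0.687.
μ = -0.05129 − (-0.6745)·0.687 = 0.412.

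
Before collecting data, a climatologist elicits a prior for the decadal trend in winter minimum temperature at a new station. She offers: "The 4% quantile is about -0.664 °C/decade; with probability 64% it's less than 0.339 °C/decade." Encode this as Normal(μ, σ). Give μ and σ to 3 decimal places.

For Normal(μ,σ), the p-quantile is μ + z_p·σ. Here z_{0.04} = -1.751, z_{0.64} = 0.3585.
So -0.664 = μ − 1.751σ and 0.339 = μ + 0.3585σ.
Subtracting: σ = (0.339 − -0.664)/(0.3585 − (-1.751)) = 0.476.
Then μ = -0.664 − (-1.751)·0.476 = 0.169.

μ = 0.169, σ = 0.476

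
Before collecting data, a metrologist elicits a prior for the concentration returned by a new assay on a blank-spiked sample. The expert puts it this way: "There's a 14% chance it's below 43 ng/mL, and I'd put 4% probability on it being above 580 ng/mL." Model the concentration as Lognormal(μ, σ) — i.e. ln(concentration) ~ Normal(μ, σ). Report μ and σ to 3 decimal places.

μ ≈ 4.754, σ ≈ 0.919

If T ~ Lognormal(μ,σ) then ln T ~ Normal(μ,σ), so the p-quantile of ln T is μ + z_p·σ.
ln(43) = 3.761 and ln(580) = 6.363; z_{0.14} = -1.08, z_{0.96} = 1.751.
σ = (6.363 − 3.761)/(1.751 − (-1.08)) = 0.919.
μ = 3.761 − (-1.08)·0.919 = 4.754.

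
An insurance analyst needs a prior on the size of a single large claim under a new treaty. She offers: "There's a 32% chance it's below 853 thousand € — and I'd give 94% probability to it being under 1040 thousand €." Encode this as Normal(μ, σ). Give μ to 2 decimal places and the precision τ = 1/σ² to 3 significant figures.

The p-quantile of Normal(μ,σ) is μ + z_p·σ, with z_{0.32} = -0.4677 and z_{0.94} = 1.555.
Eliminate σ: μ = (z₂·x₁ − z₁·x₂)/(z₂ − z₁) = (1.555·853 − (-0.4677)·1040)/2.022 = 896.24.
Then σ = (x₂ − x₁)/(z₂ − z₁) = (1040 − 853)/2.022 = 92.46.
Precision τ = 1/σ² = 1/92.46² = 0.000117.

μ = 896.24, τ = 0.000117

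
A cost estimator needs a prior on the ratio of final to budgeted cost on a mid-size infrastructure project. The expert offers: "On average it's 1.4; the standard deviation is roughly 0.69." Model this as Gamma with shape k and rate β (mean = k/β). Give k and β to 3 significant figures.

For Gamma(k, rate β): mean = k/β, variance = k/β², so CV = 1/√k.
CV = SD/mean = 0.69/1.4 = 0.4929, hence k = 1/CV² = 4.12.
Then β = k/mean = 4.12/1.4 = 2.94.

k ≈ 4.12, β ≈ 2.94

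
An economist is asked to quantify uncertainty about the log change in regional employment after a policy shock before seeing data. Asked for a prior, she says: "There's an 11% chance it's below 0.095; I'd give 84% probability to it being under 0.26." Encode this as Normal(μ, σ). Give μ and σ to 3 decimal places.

The p-quantile of Normal(μ,σ) is μ + z_p·σ, with z_{0.11} = -1.227 and z_{0.84} = 0.9945.
Eliminate σ: μ = (z₂·x₁ − z₁·x₂)/(z₂ − z₁) = (0.9945·0.095 − (-1.227)·0.26)/2.221 = 0.186.
Then σ = (x₂ − x₁)/(z₂ − z₁) = (0.26 − 0.095)/2.221 = 0.074.

μ = 0.186, σ = 0.074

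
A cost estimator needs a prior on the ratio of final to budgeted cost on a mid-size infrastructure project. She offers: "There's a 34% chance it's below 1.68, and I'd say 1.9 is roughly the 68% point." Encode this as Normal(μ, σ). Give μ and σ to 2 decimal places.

The p-quantile of Normal(μ,σ) is μ + z_p·σ, with z_{0.34} = -0.4125 and z_{0.68} = 0.4677.
Eliminate σ: μ = (z₂·x₁ − z₁·x₂)/(z₂ − z₁) = (0.4677·1.68 − (-0.4125)·1.9)/0.8802 = 1.78.
Then σ = (x₂ − x₁)/(z₂ − z₁) = (1.9 − 1.68)/0.8802 = 0.25.

μ = 1.78, σ = 0.25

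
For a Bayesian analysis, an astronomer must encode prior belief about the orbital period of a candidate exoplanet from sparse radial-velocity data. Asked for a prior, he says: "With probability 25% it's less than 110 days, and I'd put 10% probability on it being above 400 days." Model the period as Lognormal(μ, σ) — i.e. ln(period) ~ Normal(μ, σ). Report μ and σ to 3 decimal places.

μ ≈ 5.146, σ ≈ 0.660

If T ~ Lognormal(μ,σ) then ln T ~ Normal(μ,σ), so the p-quantile of ln T is μ + z_p·σ.
ln(110) = 4.7 and ln(400) = 5.991; z_{0.25} = -0.6745, z_{0.9} = 1.282.
σ = (5.991 − 4.7)/(1.282 − (-0.6745)) = 0.660.
μ = 4.7 − (-0.6745)·0.660 = 5.146.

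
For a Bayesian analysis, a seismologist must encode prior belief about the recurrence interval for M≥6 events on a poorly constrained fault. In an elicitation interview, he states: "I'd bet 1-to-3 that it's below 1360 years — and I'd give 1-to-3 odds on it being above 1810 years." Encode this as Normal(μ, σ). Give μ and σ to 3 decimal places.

The p-quantile of Normal(μ,σ) is μ + z_p·σ, with z_{0.25} = -0.6745 and z_{0.75} = 0.6745.
Eliminate σ: μ = (z₂·x₁ − z₁·x₂)/(z₂ − z₁) = (0.6745·1360 − (-0.6745)·1810)/1.349 = 1585.000.
Then σ = (x₂ − x₁)/(z₂ − z₁) = (1810 − 1360)/1.349 = 333.585.

μ = 1585.000, σ = 333.585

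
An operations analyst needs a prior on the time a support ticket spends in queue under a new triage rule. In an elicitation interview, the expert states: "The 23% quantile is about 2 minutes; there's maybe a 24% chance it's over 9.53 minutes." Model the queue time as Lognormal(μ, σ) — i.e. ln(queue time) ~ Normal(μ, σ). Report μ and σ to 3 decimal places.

μ ≈ 1.491, σ ≈ 1.080

If T ~ Lognormal(μ,σ) then ln T ~ Normal(μ,σ), so the p-quantile of ln T is μ + z_p·σ.
ln(2) = 0.6931 and ln(9.53) = 2.254; z_{0.23} = -0.7388, z_{0.76} = 0.7063.
σ = (2.254 − 0.6931)/(0.7063 − (-0.7388)) = 1.080.
μ = 0.6931 − (-0.7388)·1.080 = 1.491.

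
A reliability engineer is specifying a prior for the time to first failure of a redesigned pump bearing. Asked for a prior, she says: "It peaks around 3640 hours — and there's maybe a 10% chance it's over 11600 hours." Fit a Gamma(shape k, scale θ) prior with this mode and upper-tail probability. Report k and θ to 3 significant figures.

k ≈ 2.41, θ ≈ 2590

Gamma(k,θ) with k>1 has mode (k−1)θ, so θ = 3640/(k−1).
Need P(X < 11600) = 0.9 with θ tied to k this way. Start at k = 2, θ = 3640: P(X<11600) ≈ 0.827.
Too low — raise k to concentrate. Iterating converges to k ≈ 2.41.
Then θ = 3640/(2.41−1) ≈ 2590.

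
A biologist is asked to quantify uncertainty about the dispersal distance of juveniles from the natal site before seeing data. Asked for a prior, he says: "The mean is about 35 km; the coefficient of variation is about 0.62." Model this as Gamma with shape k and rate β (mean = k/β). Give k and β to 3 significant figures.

k ≈ 2.6, β ≈ 0.0743

For Gamma(k, rate β): mean = k/β, variance = k/β², so CV = 1/√k.
CV = 0.62, hence k = 1/CV² = 2.6.
Then β = k/mean = 2.6/35 = 0.0743.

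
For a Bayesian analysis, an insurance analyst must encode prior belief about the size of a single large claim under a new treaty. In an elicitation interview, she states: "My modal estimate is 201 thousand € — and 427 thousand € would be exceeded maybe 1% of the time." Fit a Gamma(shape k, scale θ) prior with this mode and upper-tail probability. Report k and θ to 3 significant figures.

Gamma(k,θ) with k>1 has mode (k−1)θ, so θ = 201/(k−1).
Need P(X < 427) = 0.99 with θ tied to k this way. Start at k = 2, θ = 201: P(X<427) ≈ 0.627.
Too low — raise k to concentrate. Iterating converges to k ≈ 9.55.
Then θ = 201/(9.55−1) ≈ 23.5.

k ≈ 9.55, θ ≈ 23.5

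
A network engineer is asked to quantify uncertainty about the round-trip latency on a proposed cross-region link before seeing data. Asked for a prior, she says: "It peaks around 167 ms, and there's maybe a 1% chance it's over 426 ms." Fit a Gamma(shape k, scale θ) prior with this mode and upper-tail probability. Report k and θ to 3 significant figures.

Gamma(k,θ) with k>1 has mode (k−1)θ, so θ = 167/(k−1).
Need P(X < 426) = 0.99 with θ tied to k this way. Start at k = 2, θ = 167: P(X<426) ≈ 0.723.
Too low — raise k to concentrate. Iterating converges to k ≈ 6.33.
Then θ = 167/(6.33−1) ≈ 31.3.

k ≈ 6.33, θ ≈ 31.3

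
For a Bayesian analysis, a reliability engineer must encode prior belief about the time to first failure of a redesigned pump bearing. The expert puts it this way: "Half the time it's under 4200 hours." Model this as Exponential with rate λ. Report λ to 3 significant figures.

Exponential median = ln 2 / λ, so λ = ln 2 / 4200.0 = 0.000165.

λ ≈ 0.000165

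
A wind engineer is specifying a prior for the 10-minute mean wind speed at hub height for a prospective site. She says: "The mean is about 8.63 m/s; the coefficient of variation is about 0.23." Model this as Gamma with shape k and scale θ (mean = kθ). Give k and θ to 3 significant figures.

For Gamma(k, scale θ): mean = kθ, variance = kθ², so CV = 1/√k.
CV = 0.23, hence k = 1/CV² = 18.9.
Then θ = mean/k = 8.63/18.9 = 0.457.

k ≈ 18.9, θ ≈ 0.457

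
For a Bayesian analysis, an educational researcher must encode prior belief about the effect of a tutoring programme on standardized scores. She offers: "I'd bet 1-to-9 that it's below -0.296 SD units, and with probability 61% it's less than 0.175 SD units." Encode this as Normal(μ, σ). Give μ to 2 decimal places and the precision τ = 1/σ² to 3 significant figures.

μ = 0.09, τ = 11

For Normal(μ,σ), the p-quantile is μ + z_p·σ. Here z_{0.1} = -1.282, z_{0.61} = 0.2793.
So -0.296 = μ − 1.282σ and 0.175 = μ + 0.2793σ.
Subtracting: σ = (0.175 − -0.296)/(0.2793 − (-1.282)) = 0.30.
Then μ = -0.296 − (-1.282)·0.30 = 0.09.
Precision τ = 1/σ² = 1/0.3018² = 11.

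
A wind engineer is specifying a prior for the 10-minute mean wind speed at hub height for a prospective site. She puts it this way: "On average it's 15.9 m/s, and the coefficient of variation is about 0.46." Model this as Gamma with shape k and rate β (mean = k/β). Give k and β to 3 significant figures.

k ≈ 4.73, β ≈ 0.297

For Gamma(k, rate β): mean = k/β, variance = k/β², so CV = 1/√k.
CV = 0.46, hence k = 1/CV² = 4.73.
Then β = k/mean = 4.73/15.9 = 0.297.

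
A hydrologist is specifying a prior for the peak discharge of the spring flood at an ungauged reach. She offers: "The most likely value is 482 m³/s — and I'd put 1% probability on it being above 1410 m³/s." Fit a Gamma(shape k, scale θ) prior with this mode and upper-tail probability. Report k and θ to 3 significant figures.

k ≈ 4.93, θ ≈ 123

Gamma(k,θ) with k>1 has mode (k−1)θ, so θ = 482/(k−1).
Need P(X < 1410) = 0.99 with θ tied to k this way. Start at k = 2, θ = 482: P(X<1410) ≈ 0.789.
Too low — raise k to concentrate. Iterating converges to k ≈ 4.93.
Then θ = 482/(4.93−1) ≈ 123.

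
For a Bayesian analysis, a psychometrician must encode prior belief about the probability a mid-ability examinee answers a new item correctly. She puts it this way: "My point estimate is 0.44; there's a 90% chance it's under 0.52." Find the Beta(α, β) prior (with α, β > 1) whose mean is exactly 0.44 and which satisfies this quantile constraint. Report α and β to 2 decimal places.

With mean 0.44 fixed, write α = 0.44s, β = 0.56s where s = α+β.
Need P(θ < 0.52) = 0.9 under Beta(0.44s, 0.56s). Normal approximation: (q−m)/√(m(1−m)/s) ≈ z_{0.9} = 1.28, so s ≈ 0.44·0.56·(1.28)²/(0.52−0.44)² = 63.2.
At s = 63.2: P(θ<0.52) ≈ 0.899. Adjusting to match 0.9 gives s ≈ 63.54.
So α = 0.44·63.54 ≈ 27.96, β = 0.56·63.54 ≈ 35.59.

α ≈ 27.96, β ≈ 35.59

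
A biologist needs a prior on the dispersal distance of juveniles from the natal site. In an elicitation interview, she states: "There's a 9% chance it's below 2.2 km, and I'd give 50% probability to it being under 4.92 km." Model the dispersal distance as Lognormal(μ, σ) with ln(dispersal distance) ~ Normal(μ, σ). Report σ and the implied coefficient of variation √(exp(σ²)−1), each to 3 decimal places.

σ ≈ 0.600, CV ≈ 0.659

If T ~ Lognormal(μ,σ) then ln T ~ Normal(μ,σ), so the p-quantile of ln T is μ + z_p·σ.
ln(2.2) = 0.7885 and ln(4.92) = 1.593; z_{0.09} = -1.341, z_{0.5} = 0.
σ = (1.593 − 0.7885)/(0 − (-1.341)) = 0.600.
μ = 0.7885 − (-1.341)·0.600 = 1.593.
CV = √(exp(σ²)−1) = √(exp(0.3604)−1) = 0.659.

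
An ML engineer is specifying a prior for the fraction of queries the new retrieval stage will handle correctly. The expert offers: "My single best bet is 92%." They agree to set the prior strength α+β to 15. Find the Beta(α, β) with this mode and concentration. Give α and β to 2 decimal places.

α = 12.96, β = 2.04

For α,β > 1 the Beta mode is (α−1)/(α+β−2). With α+β = 15, the mode is (α−1)/13.
Set (α−1)/13 = 0.92 → α = 1 + 0.92·13 = 12.96.
β = 15 − α = 2.04.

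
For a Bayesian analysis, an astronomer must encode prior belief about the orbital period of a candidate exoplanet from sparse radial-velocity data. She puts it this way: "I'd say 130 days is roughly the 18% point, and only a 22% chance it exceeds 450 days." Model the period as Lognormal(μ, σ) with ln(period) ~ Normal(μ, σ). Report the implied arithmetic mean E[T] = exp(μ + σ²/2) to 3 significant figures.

If T ~ Lognormal(μ,σ) then ln T ~ Normal(μ,σ), so the p-quantile of ln T is μ + z_p·σ.
ln(130) = 4.868 and ln(450) = 6.109; z_{0.18} = -0.9154, z_{0.78} = 0.7722.
σ = (6.109 − 4.868)/(0.7722 − (-0.9154)) = 0.736.
μ = 4.868 − (-0.9154)·0.736 = 5.541.
E[T] = exp(μ + σ²/2) = exp(5.541 + 0.2707) = 334 days.

E[T] ≈ 334 days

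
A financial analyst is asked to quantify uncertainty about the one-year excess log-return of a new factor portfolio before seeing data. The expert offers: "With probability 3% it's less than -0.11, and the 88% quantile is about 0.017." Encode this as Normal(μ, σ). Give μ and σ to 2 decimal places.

For Normal(μ,σ), the p-quantile is μ + z_p·σ. Here z_{0.03} = -1.881, z_{0.88} = 1.175.
So -0.11 = μ − 1.881σ and 0.017 = μ + 1.175σ.
Subtracting: σ = (0.017 − -0.11)/(1.175 − (-1.881)) = 0.04.
Then μ = -0.11 − (-1.881)·0.04 = -0.03.

μ = -0.03, σ = 0.04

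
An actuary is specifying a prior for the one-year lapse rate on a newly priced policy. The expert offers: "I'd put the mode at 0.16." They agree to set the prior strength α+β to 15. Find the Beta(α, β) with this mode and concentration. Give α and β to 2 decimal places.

For α,β > 1 the Beta mode is (α−1)/(α+β−2). With α+β = 15, the mode is (α−1)/13.
Set (α−1)/13 = 0.16 → α = 1 + 0.16·13 = 3.08.
β = 15 − α = 11.92.

α = 3.08, β = 11.92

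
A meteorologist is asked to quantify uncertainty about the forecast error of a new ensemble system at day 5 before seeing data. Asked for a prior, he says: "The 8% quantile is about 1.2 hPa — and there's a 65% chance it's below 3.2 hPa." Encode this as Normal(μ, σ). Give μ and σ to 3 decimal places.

μ = 2.770, σ = 1.117

For Normal(μ,σ), the p-quantile is μ + z_p·σ. Here z_{0.08} = -1.405, z_{0.65} = 0.3853.
So 1.2 = μ − 1.405σ and 3.2 = μ + 0.3853σ.
Subtracting: σ = (3.2 − 1.2)/(0.3853 − (-1.405)) = 1.117.
Then μ = 1.2 − (-1.405)·1.117 = 2.770.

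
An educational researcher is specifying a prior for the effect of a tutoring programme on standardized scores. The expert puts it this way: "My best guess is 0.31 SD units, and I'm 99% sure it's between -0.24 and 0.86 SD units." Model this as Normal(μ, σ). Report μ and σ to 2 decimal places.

μ = 0.31, σ = 0.21

A symmetric 99% interval runs μ ± z·σ with z = 2.576.
Half-width = 0.55, so σ = 0.55/2.576 = 0.21.
μ is the stated best guess, 0.31.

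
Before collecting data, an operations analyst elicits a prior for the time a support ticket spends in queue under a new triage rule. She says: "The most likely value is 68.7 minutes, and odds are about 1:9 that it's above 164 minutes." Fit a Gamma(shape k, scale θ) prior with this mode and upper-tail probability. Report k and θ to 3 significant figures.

Gamma(k,θ) with k>1 has mode (k−1)θ, so θ = 68.7/(k−1).
Need P(X < 164) = 0.9 with θ tied to k this way. Start at k = 2, θ = 68.7: P(X<164) ≈ 0.689.
Too low — raise k to concentrate. Iterating converges to k ≈ 3.54.
Then θ = 68.7/(3.54−1) ≈ 27.1.

k ≈ 3.54, θ ≈ 27.1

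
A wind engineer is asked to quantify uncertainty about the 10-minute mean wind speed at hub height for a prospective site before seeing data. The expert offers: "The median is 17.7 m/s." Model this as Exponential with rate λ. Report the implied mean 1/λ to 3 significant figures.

mean ≈ 25.5 m/s

Exponential median = ln 2 / λ, so λ = ln 2 / 17.7 = 0.0392.
Mean = 1/λ = 25.5 m/s.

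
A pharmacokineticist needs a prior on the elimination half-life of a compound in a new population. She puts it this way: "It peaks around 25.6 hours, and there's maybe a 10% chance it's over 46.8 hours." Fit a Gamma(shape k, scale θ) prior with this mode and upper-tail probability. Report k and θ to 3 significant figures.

Gamma(k,θ) with k>1 has mode (k−1)θ, so θ = 25.6/(k−1).
Need P(X < 46.8) = 0.9 with θ tied to k this way. Start at k = 2, θ = 25.6: P(X<46.8) ≈ 0.545.
Too low — raise k to concentrate. Iterating converges to k ≈ 6.24.
Then θ = 25.6/(6.24−1) ≈ 4.89.

k ≈ 6.24, θ ≈ 4.89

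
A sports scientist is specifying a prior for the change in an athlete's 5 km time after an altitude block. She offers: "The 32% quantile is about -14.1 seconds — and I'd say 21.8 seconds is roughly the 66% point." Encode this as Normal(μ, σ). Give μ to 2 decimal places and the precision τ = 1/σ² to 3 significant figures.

μ = 4.98, τ = 0.000601

The p-quantile of Normal(μ,σ) is μ + z_p·σ, with z_{0.32} = -0.4677 and z_{0.66} = 0.4125.
Eliminate σ: μ = (z₂·x₁ − z₁·x₂)/(z₂ − z₁) = (0.4125·-14.1 − (-0.4677)·21.8)/0.8802 = 4.98.
Then σ = (x₂ − x₁)/(z₂ − z₁) = (21.8 − -14.1)/0.8802 = 40.79.
Precision τ = 1/σ² = 1/40.79² = 0.000601.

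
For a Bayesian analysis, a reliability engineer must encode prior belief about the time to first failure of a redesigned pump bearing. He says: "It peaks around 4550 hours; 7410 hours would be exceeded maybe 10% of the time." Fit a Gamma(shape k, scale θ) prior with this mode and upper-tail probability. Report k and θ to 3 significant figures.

k ≈ 8.92, θ ≈ 575

Gamma(k,θ) with k>1 has mode (k−1)θ, so θ = 4550/(k−1).
Need P(X < 7410) = 0.9 with θ tied to k this way. Start at k = 2, θ = 4550: P(X<7410) ≈ 0.484.
Too low — raise k to concentrate. Iterating converges to k ≈ 8.92.
Then θ = 4550/(8.92−1) ≈ 575.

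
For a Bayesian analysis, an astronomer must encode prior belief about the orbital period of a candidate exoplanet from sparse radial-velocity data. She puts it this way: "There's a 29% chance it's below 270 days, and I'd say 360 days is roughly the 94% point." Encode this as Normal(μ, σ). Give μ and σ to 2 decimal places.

The p-quantile of Normal(μ,σ) is μ + z_p·σ, with z_{0.29} = -0.5534 and z_{0.94} = 1.555.
Eliminate σ: μ = (z₂·x₁ − z₁·x₂)/(z₂ − z₁) = (1.555·270 − (-0.5534)·360)/2.108 = 293.62.
Then σ = (x₂ − x₁)/(z₂ − z₁) = (360 − 270)/2.108 = 42.69.

μ = 293.62, σ = 42.69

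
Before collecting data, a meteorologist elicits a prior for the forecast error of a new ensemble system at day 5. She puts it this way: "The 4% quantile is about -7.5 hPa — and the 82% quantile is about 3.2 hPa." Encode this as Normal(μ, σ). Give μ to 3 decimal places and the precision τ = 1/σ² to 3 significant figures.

μ = -0.474, τ = 0.0621

The p-quantile of Normal(μ,σ) is μ + z_p·σ, with z_{0.04} = -1.751 and z_{0.82} = 0.9154.
Eliminate σ: μ = (z₂·x₁ − z₁·x₂)/(z₂ − z₁) = (0.9154·-7.5 − (-1.751)·3.2)/2.666 = -0.474.
Then σ = (x₂ − x₁)/(z₂ − z₁) = (3.2 − -7.5)/2.666 = 4.013.
Precision τ = 1/σ² = 1/4.013² = 0.0621.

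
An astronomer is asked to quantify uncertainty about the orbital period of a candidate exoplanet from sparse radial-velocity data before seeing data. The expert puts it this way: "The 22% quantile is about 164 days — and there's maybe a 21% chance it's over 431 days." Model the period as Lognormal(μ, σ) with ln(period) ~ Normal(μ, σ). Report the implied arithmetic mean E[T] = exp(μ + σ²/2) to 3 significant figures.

E[T] ≈ 317 days

If T ~ Lognormal(μ,σ) then ln T ~ Normal(μ,σ), so the p-quantile of ln T is μ + z_p·σ.
ln(164) = 5.1 and ln(431) = 6.066; z_{0.22} = -0.7722, z_{0.79} = 0.8064.
σ = (6.066 − 5.1)/(0.8064 − (-0.7722)) = 0.612.
μ = 5.1 − (-0.7722)·0.612 = 5.573.
E[T] = exp(μ + σ²/2) = exp(5.573 + 0.1873) = 317 days.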